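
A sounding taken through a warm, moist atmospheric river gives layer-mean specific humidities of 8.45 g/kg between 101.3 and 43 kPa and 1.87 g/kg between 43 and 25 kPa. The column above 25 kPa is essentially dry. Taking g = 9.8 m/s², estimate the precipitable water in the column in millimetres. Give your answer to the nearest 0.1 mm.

PW ≈ 53.7 mm

Precipitable water is the column-integrated vapour mass per unit area: PW = (1/g) Σ q̄ Δp, with q in kg/kg and Δp in Pa (1 kg/m² of water = 1 mm).
Layer 101.3–43 kPa: Δp = 583 hPa = 58300 Pa, q̄ = 0.00845 kg/kg → 0.00845 × 58300 / 9.8 = 50.27 mm
Layer 43–25 kPa: Δp = 180 hPa = 18000 Pa, q̄ = 0.00187 kg/kg → 0.00187 × 18000 / 9.8 = 3.43 mm
PW = 50.27 + 3.43 = 53.70 ≈ 53.7 mm.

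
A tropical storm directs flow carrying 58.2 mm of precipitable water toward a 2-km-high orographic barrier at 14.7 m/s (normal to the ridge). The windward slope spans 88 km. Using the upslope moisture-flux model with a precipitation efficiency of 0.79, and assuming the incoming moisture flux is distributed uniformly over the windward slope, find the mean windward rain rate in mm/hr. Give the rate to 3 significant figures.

R ≈ 27.6 mm/hr

Incoming column moisture flux per unit ridge length: F = V × PW = 14.7 × 58.2 = 855.54 mm·m/s.
Spread over the 88 km slope with efficiency ε = 0.79: R = ε·F/W = 0.79 × 855.54 / 88000 m = 7.680e-03 mm/s.
R = 7.680e-03 × 3600 = 27.6 mm/hr.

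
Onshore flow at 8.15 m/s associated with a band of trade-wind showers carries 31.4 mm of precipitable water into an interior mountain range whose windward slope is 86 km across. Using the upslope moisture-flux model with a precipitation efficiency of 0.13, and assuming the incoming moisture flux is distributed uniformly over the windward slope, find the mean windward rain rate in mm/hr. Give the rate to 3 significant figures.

R ≈ 1.39 mm/hr

Incoming column moisture flux per unit ridge length: F = V × PW = 8.15 × 31.4 = 255.91 mm·m/s.
Spread over the 86 km slope with efficiency ε = 0.13: R = ε·F/W = 0.13 × 255.91 / 86000 m = 3.868e-04 mm/s.
R = 3.868e-04 × 3600 = 1.39 mm/hr.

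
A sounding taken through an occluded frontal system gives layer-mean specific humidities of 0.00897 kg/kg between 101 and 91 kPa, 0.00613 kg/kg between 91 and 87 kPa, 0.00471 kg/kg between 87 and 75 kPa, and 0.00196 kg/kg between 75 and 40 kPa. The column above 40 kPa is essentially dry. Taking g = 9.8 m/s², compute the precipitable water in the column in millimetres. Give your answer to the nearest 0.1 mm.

Precipitable water is the column-integrated vapour mass per unit area: PW = (1/g) Σ q̄ Δp, with q in kg/kg and Δp in Pa (1 kg/m² of water = 1 mm).
Layer 101–91 kPa: Δp = 100 hPa = 10000 Pa, q̄ = 0.00897 kg/kg → 0.00897 × 10000 / 9.8 = 9.15 mm
Layer 91–87 kPa: Δp = 40 hPa = 4000 Pa, q̄ = 0.00613 kg/kg → 0.00613 × 4000 / 9.8 = 2.50 mm
Layer 87–75 kPa: Δp = 120 hPa = 12000 Pa, q̄ = 0.00471 kg/kg → 0.00471 × 12000 / 9.8 = 5.77 mm
Layer 75–40 kPa: Δp = 350 hPa = 35000 Pa, q̄ = 0.00196 kg/kg → 0.00196 × 35000 / 9.8 = 7.00 mm
PW = 9.15 + 2.50 + 5.77 + 7.00 = 24.42 ≈ 24.4 mm.

PW ≈ 24.4 mm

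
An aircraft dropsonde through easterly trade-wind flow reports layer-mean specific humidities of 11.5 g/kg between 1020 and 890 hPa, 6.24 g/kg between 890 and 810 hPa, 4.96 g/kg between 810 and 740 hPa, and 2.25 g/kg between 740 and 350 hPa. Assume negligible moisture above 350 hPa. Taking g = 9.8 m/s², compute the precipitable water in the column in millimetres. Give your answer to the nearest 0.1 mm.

Precipitable water is the column-integrated vapour mass per unit area: PW = (1/g) Σ q̄ Δp, with q in kg/kg and Δp in Pa (1 kg/m² of water = 1 mm).
Layer 1020–890 hPa: Δp = 130 hPa = 13000 Pa, q̄ = 0.0115 kg/kg → 0.0115 × 13000 / 9.8 = 15.26 mm
Layer 890–810 hPa: Δp = 80 hPa = 8000 Pa, q̄ = 0.00624 kg/kg → 0.00624 × 8000 / 9.8 = 5.09 mm
Layer 810–740 hPa: Δp = 70 hPa = 7000 Pa, q̄ = 0.00496 kg/kg → 0.00496 × 7000 / 9.8 = 3.54 mm
Layer 740–350 hPa: Δp = 390 hPa = 39000 Pa, q̄ = 0.00225 kg/kg → 0.00225 × 39000 / 9.8 = 8.95 mm
PW = 15.26 + 5.09 + 3.54 + 8.95 = 32.84 ≈ 32.8 mm.

PW ≈ 32.8 mm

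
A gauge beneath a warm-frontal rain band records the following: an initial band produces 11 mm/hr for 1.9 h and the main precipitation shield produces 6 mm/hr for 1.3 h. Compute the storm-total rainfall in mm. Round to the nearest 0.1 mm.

Total = Σ Rᵢ Δtᵢ = 11 × 1.9 + 6 × 1.3
      = 20.9 + 7.8 = 28.7 mm.

total ≈ 28.7 mm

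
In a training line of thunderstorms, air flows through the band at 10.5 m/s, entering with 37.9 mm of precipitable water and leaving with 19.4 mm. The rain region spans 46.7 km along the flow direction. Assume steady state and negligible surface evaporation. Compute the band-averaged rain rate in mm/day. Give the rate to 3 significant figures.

R ≈ 359 mm/day

Column moisture flux per unit crosswind length is F = V × PW.
Inflow: F_in = 10.5 × 37.9 = 397.95 mm·m/s
Outflow: F_out = 10.5 × 19.4 = 203.7 mm·m/s
Steady-state rate R = (F_in − F_out)/L = (397.95 − 203.7) / 46700 m = 4.160e-03 mm/s.
R = 4.160e-03 × 3600 × 24 = 359 mm/day.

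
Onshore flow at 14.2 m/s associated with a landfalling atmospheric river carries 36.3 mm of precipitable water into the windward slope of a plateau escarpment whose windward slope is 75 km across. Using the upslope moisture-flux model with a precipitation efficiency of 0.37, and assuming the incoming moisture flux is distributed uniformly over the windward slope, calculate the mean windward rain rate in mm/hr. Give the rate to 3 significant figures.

R ≈ 9.15 mm/hr

Incoming column moisture flux per unit ridge length: F = V × PW = 14.2 × 36.3 = 515.46 mm·m/s.
Spread over the 75 km slope with efficiency ε = 0.37: R = ε·F/W = 0.37 × 515.46 / 75000 m = 2.543e-03 mm/s.
R = 2.543e-03 × 3600 = 9.15 mm/hr.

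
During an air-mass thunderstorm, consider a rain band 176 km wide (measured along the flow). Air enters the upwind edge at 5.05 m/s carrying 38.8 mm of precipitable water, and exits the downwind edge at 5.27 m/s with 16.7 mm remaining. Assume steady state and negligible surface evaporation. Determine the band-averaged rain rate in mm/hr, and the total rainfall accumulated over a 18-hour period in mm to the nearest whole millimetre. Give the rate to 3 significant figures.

Column moisture flux per unit crosswind length is F = V × PW.
Inflow: F_in = 5.05 × 38.8 = 195.94 mm·m/s
Outflow: F_out = 5.27 × 16.7 = 88.009 mm·m/s
Steady-state rate R = (F_in − F_out)/L = (195.94 − 88.009) / 176000 m = 6.132e-04 mm/s.
R = 6.132e-04 × 3600 = 2.21 mm/hr.
Over 18 h: total = 2.21 × 18 = 39.78 ≈ 40 mm.

R ≈ 2.21 mm/hr; total ≈ 40 mm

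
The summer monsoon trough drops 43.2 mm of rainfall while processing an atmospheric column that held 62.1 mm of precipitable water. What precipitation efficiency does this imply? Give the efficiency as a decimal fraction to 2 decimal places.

ε = rainfall / PW = 43.2 / 62.1 = 0.70.

ε ≈ 0.70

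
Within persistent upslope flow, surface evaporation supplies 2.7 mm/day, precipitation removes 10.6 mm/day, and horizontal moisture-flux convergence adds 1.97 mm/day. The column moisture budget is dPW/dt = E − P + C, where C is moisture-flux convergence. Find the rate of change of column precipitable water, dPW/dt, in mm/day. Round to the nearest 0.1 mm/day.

dPW/dt ≈ -5.9 mm/day

dPW/dt = E − P + C = 2.7 − 10.6 + (1.97) = -5.9 mm/day.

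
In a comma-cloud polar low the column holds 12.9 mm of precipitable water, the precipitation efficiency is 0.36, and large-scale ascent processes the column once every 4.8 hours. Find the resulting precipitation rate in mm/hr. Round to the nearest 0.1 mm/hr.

R ≈ 1.0 mm/hr

Each overturning extracts ε × PW = 0.36 × 12.9 = 4.644 mm.
Rate = ε·PW / τ = 4.644 / 4.8 h = 1.0 mm/hr.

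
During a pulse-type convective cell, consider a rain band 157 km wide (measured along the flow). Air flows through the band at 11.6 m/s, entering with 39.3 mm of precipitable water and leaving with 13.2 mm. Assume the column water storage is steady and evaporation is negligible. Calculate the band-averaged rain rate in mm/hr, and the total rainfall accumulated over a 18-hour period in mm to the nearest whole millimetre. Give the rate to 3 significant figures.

R ≈ 6.94 mm/hr; total ≈ 125 mm

Column moisture flux per unit crosswind length is F = V × PW.
Inflow: F_in = 11.6 × 39.3 = 455.88 mm·m/s
Outflow: F_out = 11.6 × 13.2 = 153.12 mm·m/s
Steady-state rate R = (F_in − F_out)/L = (455.88 − 153.12) / 157000 m = 1.928e-03 mm/s.
R = 1.928e-03 × 3600 = 6.94 mm/hr.
Over 18 h: total = 6.94 × 18 = 124.92 ≈ 125 mm.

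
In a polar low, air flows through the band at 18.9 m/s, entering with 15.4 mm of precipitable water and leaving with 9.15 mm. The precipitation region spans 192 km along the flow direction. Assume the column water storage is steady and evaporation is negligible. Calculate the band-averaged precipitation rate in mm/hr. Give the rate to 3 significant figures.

R ≈ 2.21 mm/hr

Column moisture flux per unit crosswind length is F = V × PW.
Inflow: F_in = 18.9 × 15.4 = 291.06 mm·m/s
Outflow: F_out = 18.9 × 9.15 = 172.935 mm·m/s
Steady-state rate R = (F_in − F_out)/L = (291.06 − 172.935) / 192000 m = 6.152e-04 mm/s.
R = 6.152e-04 × 3600 = 2.21 mm/hr.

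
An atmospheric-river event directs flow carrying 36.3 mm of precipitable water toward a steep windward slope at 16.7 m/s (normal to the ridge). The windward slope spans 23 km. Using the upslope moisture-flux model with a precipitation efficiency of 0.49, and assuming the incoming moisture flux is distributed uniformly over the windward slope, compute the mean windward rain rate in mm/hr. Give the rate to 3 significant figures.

R ≈ 46.5 mm/hr

Incoming column moisture flux per unit ridge length: F = V × PW = 16.7 × 36.3 = 606.21 mm·m/s.
Spread over the 23 km slope with efficiency ε = 0.49: R = ε·F/W = 0.49 × 606.21 / 23000 m = 1.291e-02 mm/s.
R = 1.291e-02 × 3600 = 46.5 mm/hr.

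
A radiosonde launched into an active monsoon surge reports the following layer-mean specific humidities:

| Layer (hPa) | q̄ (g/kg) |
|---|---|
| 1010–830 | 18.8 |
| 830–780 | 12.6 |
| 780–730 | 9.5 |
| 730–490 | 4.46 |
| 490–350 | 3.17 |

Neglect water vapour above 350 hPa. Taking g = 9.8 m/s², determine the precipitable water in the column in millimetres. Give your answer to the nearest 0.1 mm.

Precipitable water is the column-integrated vapour mass per unit area: PW = (1/g) Σ q̄ Δp, with q in kg/kg and Δp in Pa (1 kg/m² of water = 1 mm).
Layer 1010–830 hPa: Δp = 180 hPa = 18000 Pa, q̄ = 0.0188 kg/kg → 0.0188 × 18000 / 9.8 = 34.53 mm
Layer 830–780 hPa: Δp = 50 hPa = 5000 Pa, q̄ = 0.0126 kg/kg → 0.0126 × 5000 / 9.8 = 6.43 mm
Layer 780–730 hPa: Δp = 50 hPa = 5000 Pa, q̄ = 0.0095 kg/kg → 0.0095 × 5000 / 9.8 = 4.85 mm
Layer 730–490 hPa: Δp = 240 hPa = 24000 Pa, q̄ = 0.00446 kg/kg → 0.00446 × 24000 / 9.8 = 10.92 mm
Layer 490–350 hPa: Δp = 140 hPa = 14000 Pa, q̄ = 0.00317 kg/kg → 0.00317 × 14000 / 9.8 = 4.53 mm
PW = 34.53 + 6.43 + 4.85 + 10.92 + 4.53 = 61.26 ≈ 61.3 mm.

PW ≈ 61.3 mm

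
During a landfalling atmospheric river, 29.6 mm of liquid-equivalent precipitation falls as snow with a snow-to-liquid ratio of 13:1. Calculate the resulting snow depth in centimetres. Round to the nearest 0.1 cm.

Snow depth = liquid × ratio = 29.6 mm × 13 = 384.8 mm = 38.5 cm.

snow depth ≈ 38.5 cm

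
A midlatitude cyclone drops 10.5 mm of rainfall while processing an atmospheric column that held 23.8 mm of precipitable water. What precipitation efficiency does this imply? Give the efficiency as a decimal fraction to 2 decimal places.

ε = rainfall / PW = 10.5 / 23.8 = 0.44.

ε ≈ 0.44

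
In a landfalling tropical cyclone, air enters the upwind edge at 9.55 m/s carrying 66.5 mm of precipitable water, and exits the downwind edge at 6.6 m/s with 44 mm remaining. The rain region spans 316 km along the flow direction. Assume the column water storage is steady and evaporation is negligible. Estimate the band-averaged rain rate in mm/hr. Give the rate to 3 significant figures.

R ≈ 3.93 mm/hr

Column moisture flux per unit crosswind length is F = V × PW.
Inflow: F_in = 9.55 × 66.5 = 635.075 mm·m/s
Outflow: F_out = 6.6 × 44 = 290.4 mm·m/s
Steady-state rate R = (F_in − F_out)/L = (635.075 − 290.4) / 316000 m = 1.091e-03 mm/s.
R = 1.091e-03 × 3600 = 3.93 mm/hr.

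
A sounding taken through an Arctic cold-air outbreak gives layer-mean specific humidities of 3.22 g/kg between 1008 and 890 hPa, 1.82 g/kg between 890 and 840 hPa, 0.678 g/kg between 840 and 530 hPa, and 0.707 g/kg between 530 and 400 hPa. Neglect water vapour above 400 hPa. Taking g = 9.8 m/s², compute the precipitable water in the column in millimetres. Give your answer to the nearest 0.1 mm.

Precipitable water is the column-integrated vapour mass per unit area: PW = (1/g) Σ q̄ Δp, with q in kg/kg and Δp in Pa (1 kg/m² of water = 1 mm).
Layer 1008–890 hPa: Δp = 118 hPa = 11800 Pa, q̄ = 0.00322 kg/kg → 0.00322 × 11800 / 9.8 = 3.88 mm
Layer 890–840 hPa: Δp = 50 hPa = 5000 Pa, q̄ = 0.00182 kg/kg → 0.00182 × 5000 / 9.8 = 0.93 mm
Layer 840–530 hPa: Δp = 310 hPa = 31000 Pa, q̄ = 0.000678 kg/kg → 0.000678 × 31000 / 9.8 = 2.14 mm
Layer 530–400 hPa: Δp = 130 hPa = 13000 Pa, q̄ = 0.000707 kg/kg → 0.000707 × 13000 / 9.8 = 0.94 mm
PW = 3.88 + 0.93 + 2.14 + 0.94 = 7.89 ≈ 7.9 mm.

PW ≈ 7.9 mm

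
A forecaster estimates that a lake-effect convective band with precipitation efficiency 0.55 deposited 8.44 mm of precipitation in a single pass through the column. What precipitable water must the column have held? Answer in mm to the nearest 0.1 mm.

PW = precipitation / ε = 8.44 / 0.55 = 15.3 mm.

PW ≈ 15.3 mm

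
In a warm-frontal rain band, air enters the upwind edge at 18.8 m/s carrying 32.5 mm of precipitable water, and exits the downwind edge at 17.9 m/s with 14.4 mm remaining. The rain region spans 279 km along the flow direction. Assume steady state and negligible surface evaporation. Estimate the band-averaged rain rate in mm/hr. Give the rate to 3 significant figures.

Column moisture flux per unit crosswind length is F = V × PW.
Inflow: F_in = 18.8 × 32.5 = 611 mm·m/s
Outflow: F_out = 17.9 × 14.4 = 257.76 mm·m/s
Steady-state rate R = (F_in − F_out)/L = (611 − 257.76) / 279000 m = 1.266e-03 mm/s.
R = 1.266e-03 × 3600 = 4.56 mm/hr.

R ≈ 4.56 mm/hr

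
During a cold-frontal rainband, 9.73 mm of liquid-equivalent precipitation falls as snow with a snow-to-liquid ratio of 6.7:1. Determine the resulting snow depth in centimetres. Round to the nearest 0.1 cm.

Snow depth = liquid × ratio = 9.73 mm × 6.7 = 65.191 mm = 6.5 cm.

snow depth ≈ 6.5 cm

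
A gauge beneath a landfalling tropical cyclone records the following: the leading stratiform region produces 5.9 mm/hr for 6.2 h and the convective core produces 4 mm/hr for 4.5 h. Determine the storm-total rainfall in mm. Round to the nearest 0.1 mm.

Total = Σ Rᵢ Δtᵢ = 5.9 × 6.2 + 4 × 4.5
      = 36.58 + 18 = 54.6 mm.

total ≈ 54.6 mm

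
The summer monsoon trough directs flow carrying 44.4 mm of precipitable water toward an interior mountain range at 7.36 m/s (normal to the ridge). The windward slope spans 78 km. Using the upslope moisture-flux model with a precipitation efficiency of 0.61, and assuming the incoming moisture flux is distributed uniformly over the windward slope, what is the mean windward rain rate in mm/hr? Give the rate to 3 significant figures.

R ≈ 9.20 mm/hr

Incoming column moisture flux per unit ridge length: F = V × PW = 7.36 × 44.4 = 326.784 mm·m/s.
Spread over the 78 km slope with efficiency ε = 0.61: R = ε·F/W = 0.61 × 326.784 / 78000 m = 2.556e-03 mm/s.
R = 2.556e-03 × 3600 = 9.20 mm/hr.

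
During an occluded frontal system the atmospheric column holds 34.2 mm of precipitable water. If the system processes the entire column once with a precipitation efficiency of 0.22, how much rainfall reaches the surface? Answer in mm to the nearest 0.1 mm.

Rainfall = ε × PW = 0.22 × 34.2 = 7.5 mm.

rainfall ≈ 7.5 mm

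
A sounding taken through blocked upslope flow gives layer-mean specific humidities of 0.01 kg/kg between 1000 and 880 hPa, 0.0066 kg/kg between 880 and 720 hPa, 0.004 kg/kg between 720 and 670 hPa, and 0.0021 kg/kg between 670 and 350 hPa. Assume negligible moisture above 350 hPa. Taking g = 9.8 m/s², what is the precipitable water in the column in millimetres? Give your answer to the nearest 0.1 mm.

Precipitable water is the column-integrated vapour mass per unit area: PW = (1/g) Σ q̄ Δp, with q in kg/kg and Δp in Pa (1 kg/m² of water = 1 mm).
Layer 1000–880 hPa: Δp = 120 hPa = 12000 Pa, q̄ = 0.01 kg/kg → 0.01 × 12000 / 9.8 = 12.24 mm
Layer 880–720 hPa: Δp = 160 hPa = 16000 Pa, q̄ = 0.0066 kg/kg → 0.0066 × 16000 / 9.8 = 10.78 mm
Layer 720–670 hPa: Δp = 50 hPa = 5000 Pa, q̄ = 0.004 kg/kg → 0.004 × 5000 / 9.8 = 2.04 mm
Layer 670–350 hPa: Δp = 320 hPa = 32000 Pa, q̄ = 0.0021 kg/kg → 0.0021 × 32000 / 9.8 = 6.86 mm
PW = 12.24 + 10.78 + 2.04 + 6.86 = 31.92 ≈ 31.9 mm.

PW ≈ 31.9 mm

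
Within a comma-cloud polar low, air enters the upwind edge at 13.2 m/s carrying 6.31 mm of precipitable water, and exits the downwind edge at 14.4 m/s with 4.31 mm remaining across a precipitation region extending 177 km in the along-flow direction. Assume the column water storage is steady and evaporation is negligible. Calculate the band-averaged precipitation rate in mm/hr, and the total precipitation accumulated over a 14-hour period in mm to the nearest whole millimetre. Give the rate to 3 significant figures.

Column moisture flux per unit crosswind length is F = V × PW.
Inflow: F_in = 13.2 × 6.31 = 83.292 mm·m/s
Outflow: F_out = 14.4 × 4.31 = 62.064 mm·m/s
Steady-state rate R = (F_in − F_out)/L = (83.292 − 62.064) / 177000 m = 1.199e-04 mm/s.
R = 1.199e-04 × 3600 = 0.432 mm/hr.
Over 14 h: total = 0.432 × 14 = 6.048 ≈ 6 mm.

R ≈ 0.432 mm/hr; total ≈ 6 mm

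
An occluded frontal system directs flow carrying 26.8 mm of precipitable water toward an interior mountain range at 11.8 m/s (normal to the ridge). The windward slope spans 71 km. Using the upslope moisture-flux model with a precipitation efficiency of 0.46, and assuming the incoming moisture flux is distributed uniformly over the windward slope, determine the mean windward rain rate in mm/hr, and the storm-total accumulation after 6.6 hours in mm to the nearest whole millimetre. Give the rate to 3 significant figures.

Incoming column moisture flux per unit ridge length: F = V × PW = 11.8 × 26.8 = 316.24 mm·m/s.
Spread over the 71 km slope with efficiency ε = 0.46: R = ε·F/W = 0.46 × 316.24 / 71000 m = 2.049e-03 mm/s.
R = 2.049e-03 × 3600 = 7.38 mm/hr.
Over 6.6 h: total = 7.38 × 6.6 = 48.708 ≈ 49 mm.

R ≈ 7.38 mm/hr; total ≈ 49 mm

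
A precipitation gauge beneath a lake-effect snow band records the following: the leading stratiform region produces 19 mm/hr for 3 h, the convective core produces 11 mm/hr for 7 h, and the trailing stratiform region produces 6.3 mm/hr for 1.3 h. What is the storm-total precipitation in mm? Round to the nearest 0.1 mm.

total ≈ 142.2 mm

Total = Σ Rᵢ Δtᵢ = 19 × 3 + 11 × 7 + 6.3 × 1.3
      = 57 + 77 + 8.19 = 142.2 mm.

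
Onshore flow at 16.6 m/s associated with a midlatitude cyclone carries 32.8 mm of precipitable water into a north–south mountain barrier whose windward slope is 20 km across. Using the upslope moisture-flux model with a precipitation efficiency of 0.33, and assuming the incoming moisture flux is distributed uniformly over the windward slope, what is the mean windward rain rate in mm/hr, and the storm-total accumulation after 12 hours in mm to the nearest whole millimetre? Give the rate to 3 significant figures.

R ≈ 32.3 mm/hr; total ≈ 388 mm

Incoming column moisture flux per unit ridge length: F = V × PW = 16.6 × 32.8 = 544.48 mm·m/s.
Spread over the 20 km slope with efficiency ε = 0.33: R = ε·F/W = 0.33 × 544.48 / 20000 m = 8.984e-03 mm/s.
R = 8.984e-03 × 3600 = 32.3 mm/hr.
Over 12 h: total = 32.3 × 12 = 387.6 ≈ 388 mm.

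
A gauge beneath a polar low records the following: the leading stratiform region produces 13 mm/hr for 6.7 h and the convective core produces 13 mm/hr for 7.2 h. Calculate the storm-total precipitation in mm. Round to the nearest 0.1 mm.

Total = Σ Rᵢ Δtᵢ = 13 × 6.7 + 13 × 7.2
      = 87.1 + 93.6 = 180.7 mm.

total ≈ 180.7 mm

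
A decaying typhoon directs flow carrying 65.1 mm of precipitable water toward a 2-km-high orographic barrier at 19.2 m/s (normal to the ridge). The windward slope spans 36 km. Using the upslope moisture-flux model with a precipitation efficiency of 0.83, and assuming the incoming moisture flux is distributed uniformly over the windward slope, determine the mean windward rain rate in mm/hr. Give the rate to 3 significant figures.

Incoming column moisture flux per unit ridge length: F = V × PW = 19.2 × 65.1 = 1249.92 mm·m/s.
Spread over the 36 km slope with efficiency ε = 0.83: R = ε·F/W = 0.83 × 1249.92 / 36000 m = 2.882e-02 mm/s.
R = 2.882e-02 × 3600 = 104 mm/hr.

R ≈ 104 mm/hr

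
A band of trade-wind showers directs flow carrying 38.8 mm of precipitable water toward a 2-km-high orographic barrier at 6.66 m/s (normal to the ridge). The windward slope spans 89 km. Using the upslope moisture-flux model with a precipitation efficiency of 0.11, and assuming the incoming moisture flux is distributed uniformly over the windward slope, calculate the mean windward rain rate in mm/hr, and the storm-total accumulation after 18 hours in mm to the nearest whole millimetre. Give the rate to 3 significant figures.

Incoming column moisture flux per unit ridge length: F = V × PW = 6.66 × 38.8 = 258.408 mm·m/s.
Spread over the 89 km slope with efficiency ε = 0.11: R = ε·F/W = 0.11 × 258.408 / 89000 m = 3.194e-04 mm/s.
R = 3.194e-04 × 3600 = 1.15 mm/hr.
Over 18 h: total = 1.15 × 18 = 20.7 ≈ 21 mm.

R ≈ 1.15 mm/hr; total ≈ 21 mm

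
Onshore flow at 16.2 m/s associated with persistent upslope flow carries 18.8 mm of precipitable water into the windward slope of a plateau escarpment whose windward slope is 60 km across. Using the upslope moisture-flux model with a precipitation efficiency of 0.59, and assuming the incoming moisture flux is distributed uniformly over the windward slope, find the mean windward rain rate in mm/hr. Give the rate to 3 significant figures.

Incoming column moisture flux per unit ridge length: F = V × PW = 16.2 × 18.8 = 304.56 mm·m/s.
Spread over the 60 km slope with efficiency ε = 0.59: R = ε·F/W = 0.59 × 304.56 / 60000 m = 2.995e-03 mm/s.
R = 2.995e-03 × 3600 = 10.8 mm/hr.

R ≈ 10.8 mm/hr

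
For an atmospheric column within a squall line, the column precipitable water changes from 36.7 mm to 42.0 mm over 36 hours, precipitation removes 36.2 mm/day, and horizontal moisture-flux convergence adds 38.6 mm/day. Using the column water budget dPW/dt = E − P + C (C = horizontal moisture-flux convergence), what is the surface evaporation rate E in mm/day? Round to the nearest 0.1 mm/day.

dPW/dt = (42.0 − 36.7) mm / (36/24 day) = +3.533 mm/day.
E = dPW/dt + P − C = (+3.533) + 36.2 − (38.6) = 1.1 mm/day.

E ≈ 1.1 mm/day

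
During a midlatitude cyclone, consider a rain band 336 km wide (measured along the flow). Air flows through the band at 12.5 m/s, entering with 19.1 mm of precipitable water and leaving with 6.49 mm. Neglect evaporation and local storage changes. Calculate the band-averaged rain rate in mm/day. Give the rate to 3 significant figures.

R ≈ 40.5 mm/day

Column moisture flux per unit crosswind length is F = V × PW.
Inflow: F_in = 12.5 × 19.1 = 238.75 mm·m/s
Outflow: F_out = 12.5 × 6.49 = 81.125 mm·m/s
Steady-state rate R = (F_in − F_out)/L = (238.75 − 81.125) / 336000 m = 4.691e-04 mm/s.
R = 4.691e-04 × 3600 × 24 = 40.5 mm/day.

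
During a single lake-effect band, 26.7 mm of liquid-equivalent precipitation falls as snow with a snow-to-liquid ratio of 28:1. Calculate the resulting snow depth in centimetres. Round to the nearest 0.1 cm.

snow depth ≈ 74.8 cm

Snow depth = liquid × ratio = 26.7 mm × 28 = 747.6 mm = 74.8 cm.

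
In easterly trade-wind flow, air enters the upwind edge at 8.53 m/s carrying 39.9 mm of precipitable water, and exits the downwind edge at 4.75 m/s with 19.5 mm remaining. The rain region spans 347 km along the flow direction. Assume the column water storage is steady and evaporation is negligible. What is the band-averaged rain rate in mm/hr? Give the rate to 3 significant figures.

R ≈ 2.57 mm/hr

Column moisture flux per unit crosswind length is F = V × PW.
Inflow: F_in = 8.53 × 39.9 = 340.347 mm·m/s
Outflow: F_out = 4.75 × 19.5 = 92.625 mm·m/s
Steady-state rate R = (F_in − F_out)/L = (340.347 − 92.625) / 347000 m = 7.139e-04 mm/s.
R = 7.139e-04 × 3600 = 2.57 mm/hr.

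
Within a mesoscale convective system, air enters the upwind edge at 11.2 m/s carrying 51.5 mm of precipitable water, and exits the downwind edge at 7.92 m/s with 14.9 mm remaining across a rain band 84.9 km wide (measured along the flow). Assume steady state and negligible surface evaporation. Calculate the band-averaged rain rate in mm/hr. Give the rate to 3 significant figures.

R ≈ 19.5 mm/hr

Column moisture flux per unit crosswind length is F = V × PW.
Inflow: F_in = 11.2 × 51.5 = 576.8 mm·m/s
Outflow: F_out = 7.92 × 14.9 = 118.008 mm·m/s
Steady-state rate R = (F_in − F_out)/L = (576.8 − 118.008) / 84900 m = 5.404e-03 mm/s.
R = 5.404e-03 × 3600 = 19.5 mm/hr.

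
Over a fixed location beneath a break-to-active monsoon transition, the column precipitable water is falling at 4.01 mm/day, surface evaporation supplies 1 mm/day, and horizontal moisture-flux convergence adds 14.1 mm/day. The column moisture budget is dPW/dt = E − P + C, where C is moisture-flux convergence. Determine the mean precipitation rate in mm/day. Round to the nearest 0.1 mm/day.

dPW/dt = -4.01 mm/day.
P = E + C − dPW/dt = 1 + (14.1) − (-4.01) = 19.1 mm/day.

P ≈ 19.1 mm/day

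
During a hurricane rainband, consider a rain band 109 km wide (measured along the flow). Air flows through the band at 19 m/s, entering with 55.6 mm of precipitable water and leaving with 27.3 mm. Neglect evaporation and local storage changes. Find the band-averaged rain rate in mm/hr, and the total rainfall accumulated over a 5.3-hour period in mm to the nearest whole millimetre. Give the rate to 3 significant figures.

Column moisture flux per unit crosswind length is F = V × PW.
Inflow: F_in = 19 × 55.6 = 1056.4 mm·m/s
Outflow: F_out = 19 × 27.3 = 518.7 mm·m/s
Steady-state rate R = (F_in − F_out)/L = (1056.4 − 518.7) / 109000 m = 4.933e-03 mm/s.
R = 4.933e-03 × 3600 = 17.8 mm/hr.
Over 5.3 h: total = 17.8 × 5.3 = 94.34 ≈ 94 mm.

R ≈ 17.8 mm/hr; total ≈ 94 mm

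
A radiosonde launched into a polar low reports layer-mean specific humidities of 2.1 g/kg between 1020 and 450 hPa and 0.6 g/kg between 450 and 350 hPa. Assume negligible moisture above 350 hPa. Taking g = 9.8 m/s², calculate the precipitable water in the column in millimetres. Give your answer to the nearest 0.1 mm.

PW ≈ 12.8 mm

Precipitable water is the column-integrated vapour mass per unit area: PW = (1/g) Σ q̄ Δp, with q in kg/kg and Δp in Pa (1 kg/m² of water = 1 mm).
Layer 1020–450 hPa: Δp = 570 hPa = 57000 Pa, q̄ = 0.0021 kg/kg → 0.0021 × 57000 / 9.8 = 12.21 mm
Layer 450–350 hPa: Δp = 100 hPa = 10000 Pa, q̄ = 0.0006 kg/kg → 0.0006 × 10000 / 9.8 = 0.61 mm
PW = 12.21 + 0.61 = 12.82 ≈ 12.8 mm.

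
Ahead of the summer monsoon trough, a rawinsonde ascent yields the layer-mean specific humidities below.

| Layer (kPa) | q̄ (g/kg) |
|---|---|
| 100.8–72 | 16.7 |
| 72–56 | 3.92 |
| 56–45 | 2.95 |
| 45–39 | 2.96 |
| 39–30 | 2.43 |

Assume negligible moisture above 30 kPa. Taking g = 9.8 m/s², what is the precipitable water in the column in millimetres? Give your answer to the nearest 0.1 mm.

PW ≈ 62.8 mm

Precipitable water is the column-integrated vapour mass per unit area: PW = (1/g) Σ q̄ Δp, with q in kg/kg and Δp in Pa (1 kg/m² of water = 1 mm).
Layer 100.8–72 kPa: Δp = 288 hPa = 28800 Pa, q̄ = 0.0167 kg/kg → 0.0167 × 28800 / 9.8 = 49.08 mm
Layer 72–56 kPa: Δp = 160 hPa = 16000 Pa, q̄ = 0.00392 kg/kg → 0.00392 × 16000 / 9.8 = 6.40 mm
Layer 56–45 kPa: Δp = 110 hPa = 11000 Pa, q̄ = 0.00295 kg/kg → 0.00295 × 11000 / 9.8 = 3.31 mm
Layer 45–39 kPa: Δp = 60 hPa = 6000 Pa, q̄ = 0.00296 kg/kg → 0.00296 × 6000 / 9.8 = 1.81 mm
Layer 39–30 kPa: Δp = 90 hPa = 9000 Pa, q̄ = 0.00243 kg/kg → 0.00243 × 9000 / 9.8 = 2.23 mm
PW = 49.08 + 6.40 + 3.31 + 1.81 + 2.23 = 62.83 ≈ 62.8 mm.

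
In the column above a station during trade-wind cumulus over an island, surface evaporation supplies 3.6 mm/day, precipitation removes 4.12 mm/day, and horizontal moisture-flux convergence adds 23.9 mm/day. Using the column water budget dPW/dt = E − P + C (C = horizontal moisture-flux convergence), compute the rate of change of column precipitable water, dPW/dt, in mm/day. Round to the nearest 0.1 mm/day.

dPW/dt ≈ 23.4 mm/day

dPW/dt = E − P + C = 3.6 − 4.12 + (23.9) = 23.4 mm/day.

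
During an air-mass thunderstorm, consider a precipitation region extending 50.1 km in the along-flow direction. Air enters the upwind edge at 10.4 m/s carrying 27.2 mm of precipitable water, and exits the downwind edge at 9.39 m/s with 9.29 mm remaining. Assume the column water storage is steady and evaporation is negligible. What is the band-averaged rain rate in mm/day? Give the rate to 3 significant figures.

Column moisture flux per unit crosswind length is F = V × PW.
Inflow: F_in = 10.4 × 27.2 = 282.88 mm·m/s
Outflow: F_out = 9.39 × 9.29 = 87.2331 mm·m/s
Steady-state rate R = (F_in − F_out)/L = (282.88 − 87.2331) / 50100 m = 3.905e-03 mm/s.
R = 3.905e-03 × 3600 × 24 = 337 mm/day.

R ≈ 337 mm/day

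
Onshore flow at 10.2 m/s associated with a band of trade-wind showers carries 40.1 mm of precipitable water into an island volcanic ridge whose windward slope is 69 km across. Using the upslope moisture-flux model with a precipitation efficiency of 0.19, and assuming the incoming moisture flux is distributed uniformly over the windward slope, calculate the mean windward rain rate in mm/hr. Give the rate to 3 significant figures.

R ≈ 4.05 mm/hr

Incoming column moisture flux per unit ridge length: F = V × PW = 10.2 × 40.1 = 409.02 mm·m/s.
Spread over the 69 km slope with efficiency ε = 0.19: R = ε·F/W = 0.19 × 409.02 / 69000 m = 1.126e-03 mm/s.
R = 1.126e-03 × 3600 = 4.05 mm/hr.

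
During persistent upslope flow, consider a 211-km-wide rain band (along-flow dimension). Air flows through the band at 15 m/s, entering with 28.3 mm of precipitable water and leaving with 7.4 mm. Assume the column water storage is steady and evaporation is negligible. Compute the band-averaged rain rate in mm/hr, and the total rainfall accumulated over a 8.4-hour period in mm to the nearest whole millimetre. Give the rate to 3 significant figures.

R ≈ 5.35 mm/hr; total ≈ 45 mm

Column moisture flux per unit crosswind length is F = V × PW.
Inflow: F_in = 15 × 28.3 = 424.5 mm·m/s
Outflow: F_out = 15 × 7.4 = 111 mm·m/s
Steady-state rate R = (F_in − F_out)/L = (424.5 − 111) / 211000 m = 1.486e-03 mm/s.
R = 1.486e-03 × 3600 = 5.35 mm/hr.
Over 8.4 h: total = 5.35 × 8.4 = 44.94 ≈ 45 mm.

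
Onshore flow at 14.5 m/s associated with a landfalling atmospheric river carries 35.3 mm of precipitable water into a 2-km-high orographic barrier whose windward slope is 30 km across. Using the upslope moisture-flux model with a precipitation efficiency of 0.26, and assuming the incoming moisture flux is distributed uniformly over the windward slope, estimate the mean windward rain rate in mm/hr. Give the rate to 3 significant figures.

Incoming column moisture flux per unit ridge length: F = V × PW = 14.5 × 35.3 = 511.85 mm·m/s.
Spread over the 30 km slope with efficiency ε = 0.26: R = ε·F/W = 0.26 × 511.85 / 30000 m = 4.436e-03 mm/s.
R = 4.436e-03 × 3600 = 16.0 mm/hr.

R ≈ 16.0 mm/hr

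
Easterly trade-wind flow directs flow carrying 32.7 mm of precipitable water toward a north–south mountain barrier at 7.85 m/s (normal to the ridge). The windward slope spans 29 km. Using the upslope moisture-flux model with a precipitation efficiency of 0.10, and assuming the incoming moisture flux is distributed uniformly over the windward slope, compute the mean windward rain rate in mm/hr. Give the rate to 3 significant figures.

Incoming column moisture flux per unit ridge length: F = V × PW = 7.85 × 32.7 = 256.695 mm·m/s.
Spread over the 29 km slope with efficiency ε = 0.10: R = ε·F/W = 0.10 × 256.695 / 29000 m = 8.852e-04 mm/s.
R = 8.852e-04 × 3600 = 3.19 mm/hr.

R ≈ 3.19 mm/hr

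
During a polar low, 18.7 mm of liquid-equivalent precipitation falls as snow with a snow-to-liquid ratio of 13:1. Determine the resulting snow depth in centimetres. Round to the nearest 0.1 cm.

snow depth ≈ 24.3 cm

Snow depth = liquid × ratio = 18.7 mm × 13 = 243.1 mm = 24.3 cm.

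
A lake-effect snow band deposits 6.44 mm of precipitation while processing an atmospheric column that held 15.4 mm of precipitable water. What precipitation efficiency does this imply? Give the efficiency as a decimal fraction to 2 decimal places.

ε = precipitation / PW = 6.44 / 15.4 = 0.42.

ε ≈ 0.42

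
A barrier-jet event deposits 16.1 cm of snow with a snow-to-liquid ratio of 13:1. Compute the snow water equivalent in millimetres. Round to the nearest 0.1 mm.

SWE ≈ 12.4 mm

SWE = snow depth / ratio = 16.1 cm / 13 = 1.238 cm = 12.4 mm.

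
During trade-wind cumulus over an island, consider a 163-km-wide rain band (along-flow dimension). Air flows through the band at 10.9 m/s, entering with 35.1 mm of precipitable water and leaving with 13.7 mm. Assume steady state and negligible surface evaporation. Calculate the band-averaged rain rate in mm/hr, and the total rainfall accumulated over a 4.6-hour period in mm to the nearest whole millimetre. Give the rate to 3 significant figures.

R ≈ 5.15 mm/hr; total ≈ 24 mm

Column moisture flux per unit crosswind length is F = V × PW.
Inflow: F_in = 10.9 × 35.1 = 382.59 mm·m/s
Outflow: F_out = 10.9 × 13.7 = 149.33 mm·m/s
Steady-state rate R = (F_in − F_out)/L = (382.59 − 149.33) / 163000 m = 1.431e-03 mm/s.
R = 1.431e-03 × 3600 = 5.15 mm/hr.
Over 4.6 h: total = 5.15 × 4.6 = 23.69 ≈ 24 mm.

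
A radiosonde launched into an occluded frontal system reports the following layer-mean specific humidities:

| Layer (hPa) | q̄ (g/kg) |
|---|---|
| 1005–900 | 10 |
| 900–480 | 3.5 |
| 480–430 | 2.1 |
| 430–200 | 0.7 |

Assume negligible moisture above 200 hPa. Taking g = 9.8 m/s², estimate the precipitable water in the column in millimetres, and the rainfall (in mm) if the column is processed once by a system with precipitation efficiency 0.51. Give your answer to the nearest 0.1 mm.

PW ≈ 28.4 mm; rainfall ≈ 14.5 mm

Precipitable water is the column-integrated vapour mass per unit area: PW = (1/g) Σ q̄ Δp, with q in kg/kg and Δp in Pa (1 kg/m² of water = 1 mm).
Layer 1005–900 hPa: Δp = 105 hPa = 10500 Pa, q̄ = 0.01 kg/kg → 0.01 × 10500 / 9.8 = 10.71 mm
Layer 900–480 hPa: Δp = 420 hPa = 42000 Pa, q̄ = 0.0035 kg/kg → 0.0035 × 42000 / 9.8 = 15.00 mm
Layer 480–430 hPa: Δp = 50 hPa = 5000 Pa, q̄ = 0.0021 kg/kg → 0.0021 × 5000 / 9.8 = 1.07 mm
Layer 430–200 hPa: Δp = 230 hPa = 23000 Pa, q̄ = 0.0007 kg/kg → 0.0007 × 23000 / 9.8 = 1.64 mm
PW = 10.71 + 15.00 + 1.07 + 1.64 = 28.42 ≈ 28.4 mm.
Rainfall = ε × PW = 0.51 × 28.4 = 14.5 mm.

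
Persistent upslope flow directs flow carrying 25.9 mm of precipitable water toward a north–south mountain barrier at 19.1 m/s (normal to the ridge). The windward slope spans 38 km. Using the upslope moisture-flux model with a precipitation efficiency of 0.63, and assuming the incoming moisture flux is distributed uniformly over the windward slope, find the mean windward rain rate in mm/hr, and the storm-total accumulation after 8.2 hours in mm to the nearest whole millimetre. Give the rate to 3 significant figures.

R ≈ 29.5 mm/hr; total ≈ 242 mm

Incoming column moisture flux per unit ridge length: F = V × PW = 19.1 × 25.9 = 494.69 mm·m/s.
Spread over the 38 km slope with efficiency ε = 0.63: R = ε·F/W = 0.63 × 494.69 / 38000 m = 8.201e-03 mm/s.
R = 8.201e-03 × 3600 = 29.5 mm/hr.
Over 8.2 h: total = 29.5 × 8.2 = 241.9 ≈ 242 mm.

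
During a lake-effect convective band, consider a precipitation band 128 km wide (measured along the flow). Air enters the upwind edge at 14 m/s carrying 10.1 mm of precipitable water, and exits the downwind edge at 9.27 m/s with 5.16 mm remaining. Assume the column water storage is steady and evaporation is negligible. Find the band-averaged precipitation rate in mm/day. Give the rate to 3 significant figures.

R ≈ 63.2 mm/day

Column moisture flux per unit crosswind length is F = V × PW.
Inflow: F_in = 14 × 10.1 = 141.4 mm·m/s
Outflow: F_out = 9.27 × 5.16 = 47.8332 mm·m/s
Steady-state rate R = (F_in − F_out)/L = (141.4 − 47.8332) / 128000 m = 7.310e-04 mm/s.
R = 7.310e-04 × 3600 × 24 = 63.2 mm/day.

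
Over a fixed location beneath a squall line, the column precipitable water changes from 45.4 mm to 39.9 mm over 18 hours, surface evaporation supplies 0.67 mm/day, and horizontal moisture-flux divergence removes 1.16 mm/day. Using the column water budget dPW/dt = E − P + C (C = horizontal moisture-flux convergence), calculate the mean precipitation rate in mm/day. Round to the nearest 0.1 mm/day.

dPW/dt = (39.9 − 45.4) mm / (18/24 day) = -7.333 mm/day.
P = E + C − dPW/dt = 0.67 + (-1.16) − (-7.333) = 6.8 mm/day.

P ≈ 6.8 mm/day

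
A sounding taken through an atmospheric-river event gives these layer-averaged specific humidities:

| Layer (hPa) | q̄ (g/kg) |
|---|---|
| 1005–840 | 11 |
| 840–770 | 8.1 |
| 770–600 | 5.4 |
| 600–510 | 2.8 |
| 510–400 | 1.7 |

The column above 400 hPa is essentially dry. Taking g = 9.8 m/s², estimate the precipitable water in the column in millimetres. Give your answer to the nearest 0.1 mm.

Precipitable water is the column-integrated vapour mass per unit area: PW = (1/g) Σ q̄ Δp, with q in kg/kg and Δp in Pa (1 kg/m² of water = 1 mm).
Layer 1005–840 hPa: Δp = 165 hPa = 16500 Pa, q̄ = 0.011 kg/kg → 0.011 × 16500 / 9.8 = 18.52 mm
Layer 840–770 hPa: Δp = 70 hPa = 7000 Pa, q̄ = 0.0081 kg/kg → 0.0081 × 7000 / 9.8 = 5.79 mm
Layer 770–600 hPa: Δp = 170 hPa = 17000 Pa, q̄ = 0.0054 kg/kg → 0.0054 × 17000 / 9.8 = 9.37 mm
Layer 600–510 hPa: Δp = 90 hPa = 9000 Pa, q̄ = 0.0028 kg/kg → 0.0028 × 9000 / 9.8 = 2.57 mm
Layer 510–400 hPa: Δp = 110 hPa = 11000 Pa, q̄ = 0.0017 kg/kg → 0.0017 × 11000 / 9.8 = 1.91 mm
PW = 18.52 + 5.79 + 9.37 + 2.57 + 1.91 = 38.16 ≈ 38.2 mm.

PW ≈ 38.2 mm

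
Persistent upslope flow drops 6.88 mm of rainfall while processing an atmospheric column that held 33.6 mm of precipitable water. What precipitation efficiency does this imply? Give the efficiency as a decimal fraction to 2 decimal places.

ε = rainfall / PW = 6.88 / 33.6 = 0.20.

ε ≈ 0.20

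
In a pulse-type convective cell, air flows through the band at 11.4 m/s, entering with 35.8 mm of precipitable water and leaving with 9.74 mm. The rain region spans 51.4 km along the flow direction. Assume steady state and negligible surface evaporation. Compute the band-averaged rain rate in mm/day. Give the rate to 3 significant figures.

R ≈ 499 mm/day

Column moisture flux per unit crosswind length is F = V × PW.
Inflow: F_in = 11.4 × 35.8 = 408.12 mm·m/s
Outflow: F_out = 11.4 × 9.74 = 111.036 mm·m/s
Steady-state rate R = (F_in − F_out)/L = (408.12 − 111.036) / 51400 m = 5.780e-03 mm/s.
R = 5.780e-03 × 3600 × 24 = 499 mm/day.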